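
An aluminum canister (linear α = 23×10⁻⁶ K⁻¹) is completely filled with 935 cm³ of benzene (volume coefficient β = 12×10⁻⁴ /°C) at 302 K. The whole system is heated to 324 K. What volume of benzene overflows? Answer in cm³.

The canister also expands: β_container ≈ 3α = 6.9×10⁻⁵ /K
Net overflow = V₀(β_liq − 3α_cont)ΔT
β − 3α = 1.20×10⁻³ − 6.9×10⁻⁵ = 1.131×10⁻³ /K; ΔT = 22 K
ΔV = 935 × 1.131×10⁻³ × 22 = 23.3 cm³

23.3 cm³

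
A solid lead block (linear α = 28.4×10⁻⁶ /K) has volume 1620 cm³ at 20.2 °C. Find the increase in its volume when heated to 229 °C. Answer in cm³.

ΔV = 28.8 cm³

Isotropic solid: β ≈ 3α = 8.5×10⁻⁵ /K; ΔT = 208.8 K
ΔV = 3αV₀ΔT = 3(28.4×10⁻⁶)(1620)(208.8) = 28.8 cm³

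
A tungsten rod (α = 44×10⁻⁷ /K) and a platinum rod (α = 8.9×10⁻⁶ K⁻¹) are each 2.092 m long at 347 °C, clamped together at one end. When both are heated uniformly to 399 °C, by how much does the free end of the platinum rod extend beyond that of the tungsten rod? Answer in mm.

0.490 mm

ΔT = 52 K
tungsten: ΔL = 44×10⁻⁷ × 2.092 m × 52 = 4.7865×10⁻⁴ m = 0.47865 mm
platinum: ΔL = 8.9×10⁻⁶ × 2.092 m × 52 = 9.6818×10⁻⁴ m = 0.96818 mm
difference = 0.96818 − 0.47865 = 0.48953 mm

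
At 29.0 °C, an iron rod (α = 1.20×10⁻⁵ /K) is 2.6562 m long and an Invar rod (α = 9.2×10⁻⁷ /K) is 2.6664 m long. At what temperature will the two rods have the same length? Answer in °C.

T = 375.7 °C

L₁(1 + α₁ΔT) = L₂(1 + α₂ΔT) ⇒ ΔT = (L₂ − L₁)/(α₁L₁ − α₂L₂)
L₂ − L₁ = 2.6664 − 2.6562 = 1.02×10⁻² m
α₁L₁ − α₂L₂ = 1.20×10⁻⁵×2.6562 − 9.2×10⁻⁷×2.6664 = 2.9421312×10⁻⁵ m/K
ΔT = 1.02×10⁻² / 2.9421312×10⁻⁵ = 346.687 K
T = 29.0 + 346.687 = 375.687 °C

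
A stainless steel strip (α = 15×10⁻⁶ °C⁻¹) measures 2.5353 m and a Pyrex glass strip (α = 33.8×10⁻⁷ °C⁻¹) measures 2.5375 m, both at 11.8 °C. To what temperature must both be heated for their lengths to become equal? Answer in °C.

Equal length when α₁L₁ΔT − α₂L₂ΔT = L₂ − L₁ = 2.20×10⁻³ m
α₁L₁ = 3.80295×10⁻⁵, α₂L₂ = 8.57675×10⁻⁶ → Δ(αL) = 2.945275×10⁻⁵ m/K
ΔT = 2.20×10⁻³ / 2.945275×10⁻⁵ = 74.6959 K, so T = 11.8 + 74.6959 = 86.4959 °C

T = 86.50 °C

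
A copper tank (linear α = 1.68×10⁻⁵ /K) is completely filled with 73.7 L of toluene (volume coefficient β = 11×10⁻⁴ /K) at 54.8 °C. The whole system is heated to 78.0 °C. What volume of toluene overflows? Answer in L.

1.79 L

The tank also expands: β_container ≈ 3α = 5.04×10⁻⁵ /K
Net overflow = V₀(β_liq − 3α_cont)ΔT
β − 3α = 1.10×10⁻³ − 5.04×10⁻⁵ = 1.0496×10⁻³ /K; ΔT = 23.2 K
ΔV = 73.7 × 1.0496×10⁻³ × 23.2 = 1.79 L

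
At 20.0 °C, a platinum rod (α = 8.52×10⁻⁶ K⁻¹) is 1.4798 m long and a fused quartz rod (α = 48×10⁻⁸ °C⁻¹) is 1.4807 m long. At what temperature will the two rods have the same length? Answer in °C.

L₁(1 + α₁ΔT) = L₂(1 + α₂ΔT) ⇒ ΔT = (L₂ − L₁)/(α₁L₁ − α₂L₂)
L₂ − L₁ = 1.4807 − 1.4798 = 9.00×10⁻⁴ m
α₁L₁ − α₂L₂ = 8.52×10⁻⁶×1.4798 − 48×10⁻⁸×1.4807 = 1.189716×10⁻⁵ m/K
ΔT = 9.00×10⁻⁴ / 1.189716×10⁻⁵ = 75.6483 K
T = 20.0 + 75.6483 = 95.6483 °C

T = 95.65 °C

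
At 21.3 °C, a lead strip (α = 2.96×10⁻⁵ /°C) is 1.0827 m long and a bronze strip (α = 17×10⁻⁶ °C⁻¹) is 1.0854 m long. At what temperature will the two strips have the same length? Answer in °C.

T = 219.9 °C

Equal length when α₁L₁ΔT − α₂L₂ΔT = L₂ − L₁ = 2.70×10⁻³ m
α₁L₁ = 3.204792×10⁻⁵, α₂L₂ = 1.84518×10⁻⁵ → Δ(αL) = 1.359612×10⁻⁵ m/K
ΔT = 2.70×10⁻³ / 1.359612×10⁻⁵ = 198.586 K, so T = 21.3 + 198.586 = 219.886 °C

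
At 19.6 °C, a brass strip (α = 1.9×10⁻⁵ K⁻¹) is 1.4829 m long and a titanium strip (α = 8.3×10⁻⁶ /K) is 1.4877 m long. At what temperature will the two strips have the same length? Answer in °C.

Equal length when α₁L₁ΔT − α₂L₂ΔT = L₂ − L₁ = 4.80×10⁻³ m
α₁L₁ = 2.81751×10⁻⁵, α₂L₂ = 1.234791×10⁻⁵ → Δ(αL) = 1.582719×10⁻⁵ m/K
ΔT = 4.80×10⁻³ / 1.582719×10⁻⁵ = 303.276 K, so T = 19.6 + 303.276 = 322.876 °C

T = 322.9 °C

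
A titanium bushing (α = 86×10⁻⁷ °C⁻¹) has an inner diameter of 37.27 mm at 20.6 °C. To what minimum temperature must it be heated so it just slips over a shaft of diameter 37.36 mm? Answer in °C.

T = 301 °C

Required Δd = 37.36 − 37.27 = 0.09 mm
Δd = αd₀ΔT ⇒ ΔT = Δd/(αd₀) = 0.09 / (86×10⁻⁷ × 37.27) = 280.79 K
T_min = 20.6 + 280.79 = 301.39 °C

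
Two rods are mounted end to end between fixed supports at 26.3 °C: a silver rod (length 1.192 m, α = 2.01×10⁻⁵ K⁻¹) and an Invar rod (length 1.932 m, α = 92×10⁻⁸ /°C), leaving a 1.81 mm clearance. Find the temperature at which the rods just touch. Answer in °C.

Gap closes when ΔL₁ + ΔL₂ = 1.81 mm = 1.81×10⁻³ m
(α₁L₁ + α₂L₂)ΔT = g
α₁L₁ + α₂L₂ = 2.01×10⁻⁵×1.192 + 92×10⁻⁸×1.932 = 2.573664×10⁻⁵ m/K
ΔT = 1.81×10⁻³ / 2.573664×10⁻⁵ = 70.328 K
T = 26.3 + 70.328 = 96.628 °C

T = 96.6 °C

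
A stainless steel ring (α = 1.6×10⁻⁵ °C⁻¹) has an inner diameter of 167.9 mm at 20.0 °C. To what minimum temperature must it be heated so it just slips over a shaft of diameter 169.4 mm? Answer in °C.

Required Δd = 169.4 − 167.9 = 1.5 mm
Δd = αd₀ΔT ⇒ ΔT = Δd/(αd₀) = 1.5 / (1.6×10⁻⁵ × 167.9) = 558.37 K
T_min = 20.0 + 558.37 = 578.37 °C

T = 578 °C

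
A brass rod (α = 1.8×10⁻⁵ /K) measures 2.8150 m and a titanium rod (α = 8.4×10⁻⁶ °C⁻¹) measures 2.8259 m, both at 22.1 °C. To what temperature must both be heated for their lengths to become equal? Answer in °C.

L₁(1 + α₁ΔT) = L₂(1 + α₂ΔT) ⇒ ΔT = (L₂ − L₁)/(α₁L₁ − α₂L₂)
L₂ − L₁ = 2.8259 − 2.8150 = 1.09×10⁻² m
α₁L₁ − α₂L₂ = 1.8×10⁻⁵×2.8150 − 8.4×10⁻⁶×2.8259 = 2.693244×10⁻⁵ m/K
ΔT = 1.09×10⁻² / 2.693244×10⁻⁵ = 404.716 K
T = 22.1 + 404.716 = 426.816 °C

T = 426.8 °C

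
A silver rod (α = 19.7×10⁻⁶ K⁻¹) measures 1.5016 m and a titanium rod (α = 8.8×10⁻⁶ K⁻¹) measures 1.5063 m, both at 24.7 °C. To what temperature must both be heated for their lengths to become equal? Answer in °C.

T = 312.6 °C

L₁(1 + α₁ΔT) = L₂(1 + α₂ΔT) ⇒ ΔT = (L₂ − L₁)/(α₁L₁ − α₂L₂)
L₂ − L₁ = 1.5063 − 1.5016 = 4.70×10⁻³ m
α₁L₁ − α₂L₂ = 19.7×10⁻⁶×1.5016 − 8.8×10⁻⁶×1.5063 = 1.632608×10⁻⁵ m/K
ΔT = 4.70×10⁻³ / 1.632608×10⁻⁵ = 287.883 K
T = 24.7 + 287.883 = 312.583 °C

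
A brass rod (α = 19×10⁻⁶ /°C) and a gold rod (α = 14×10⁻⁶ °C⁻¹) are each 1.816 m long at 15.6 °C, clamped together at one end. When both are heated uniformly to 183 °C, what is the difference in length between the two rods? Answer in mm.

1.52 mm

ΔT = 167.4 K
brass: ΔL = 19×10⁻⁶ × 1.816 m × 167.4 = 5.7760×10⁻³ m = 5.7760 mm
gold: ΔL = 14×10⁻⁶ × 1.816 m × 167.4 = 4.2560×10⁻³ m = 4.2560 mm
difference = 5.7760 − 4.2560 = 1.520 mm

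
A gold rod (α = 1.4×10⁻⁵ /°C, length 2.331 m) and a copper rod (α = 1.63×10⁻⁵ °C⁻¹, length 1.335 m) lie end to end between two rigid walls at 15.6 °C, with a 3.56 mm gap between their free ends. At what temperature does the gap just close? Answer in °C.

Gap closes when ΔL₁ + ΔL₂ = 3.56 mm = 3.56×10⁻³ m
(α₁L₁ + α₂L₂)ΔT = g
α₁L₁ + α₂L₂ = 1.4×10⁻⁵×2.331 + 1.63×10⁻⁵×1.335 = 5.43945×10⁻⁵ m/K
ΔT = 3.56×10⁻³ / 5.43945×10⁻⁵ = 65.448 K
T = 15.6 + 65.448 = 81.048 °C

T = 81.0 °C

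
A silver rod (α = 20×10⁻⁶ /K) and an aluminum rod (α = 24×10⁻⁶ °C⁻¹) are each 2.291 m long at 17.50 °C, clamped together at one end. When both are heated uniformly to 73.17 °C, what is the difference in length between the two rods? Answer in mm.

0.510 mm

ΔT = 55.67 K
silver: ΔL = 20×10⁻⁶ × 2.291 m × 55.67 = 2.5508×10⁻³ m = 2.5508 mm
aluminum: ΔL = 24×10⁻⁶ × 2.291 m × 55.67 = 3.0610×10⁻³ m = 3.0610 mm
difference = 3.0610 − 2.5508 = 0.5102 mm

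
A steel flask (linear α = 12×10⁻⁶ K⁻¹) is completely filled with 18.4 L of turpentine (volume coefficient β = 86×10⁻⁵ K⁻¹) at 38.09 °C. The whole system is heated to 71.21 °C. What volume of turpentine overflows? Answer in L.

0.502 L

The flask also expands: β_container ≈ 3α = 3.6×10⁻⁵ /K
Net overflow = V₀(β_liq − 3α_cont)ΔT
β − 3α = 8.60×10⁻⁴ − 3.6×10⁻⁵ = 8.24×10⁻⁴ /K; ΔT = 33.12 K
ΔV = 18.4 × 8.24×10⁻⁴ × 33.12 = 0.502 L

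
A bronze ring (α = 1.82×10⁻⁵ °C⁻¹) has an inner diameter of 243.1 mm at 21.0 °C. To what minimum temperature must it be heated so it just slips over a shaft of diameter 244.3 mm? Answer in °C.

Required Δd = 244.3 − 243.1 = 1.2 mm
Δd = αd₀ΔT ⇒ ΔT = Δd/(αd₀) = 1.2 / (1.82×10⁻⁵ × 243.1) = 271.22 K
T_min = 21.0 + 271.22 = 292.22 °C

T = 292 °C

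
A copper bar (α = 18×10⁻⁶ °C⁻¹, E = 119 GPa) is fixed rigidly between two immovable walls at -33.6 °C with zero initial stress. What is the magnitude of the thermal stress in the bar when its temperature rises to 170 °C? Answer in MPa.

σ = 436 MPa

Fully constrained: the free strain ε = αΔT is blocked, so σ = Eε = EαΔT.
|ΔT| = 203.6 K
σ = 119×10⁹ × 18×10⁻⁶ × 203.6 = 4.36×10⁸ Pa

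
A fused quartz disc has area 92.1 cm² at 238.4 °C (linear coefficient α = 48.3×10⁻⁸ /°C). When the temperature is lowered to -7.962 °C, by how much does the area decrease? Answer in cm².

Area coefficient ≈ 2α; |ΔT| = 246.362 K
ΔA = 2αA₀ΔT = 2(48.3×10⁻⁸)(92.1)(246.362) = 0.0219 cm²

ΔA = 0.0219 cm²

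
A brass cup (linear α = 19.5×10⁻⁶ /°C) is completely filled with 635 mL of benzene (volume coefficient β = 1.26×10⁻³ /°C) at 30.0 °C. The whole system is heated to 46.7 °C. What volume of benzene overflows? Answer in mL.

12.7 mL

The cup also expands: β_container ≈ 3α = 5.85×10⁻⁵ /K
Net overflow = V₀(β_liq − 3α_cont)ΔT
β − 3α = 1.26×10⁻³ − 5.85×10⁻⁵ = 1.2015×10⁻³ /K; ΔT = 16.7 K
ΔV = 635 × 1.2015×10⁻³ × 16.7 = 12.7 mL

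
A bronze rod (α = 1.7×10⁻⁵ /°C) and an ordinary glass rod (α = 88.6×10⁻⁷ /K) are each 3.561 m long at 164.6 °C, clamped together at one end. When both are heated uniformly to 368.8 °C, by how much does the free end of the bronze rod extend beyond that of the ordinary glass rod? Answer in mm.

ΔT = 204.2 K
bronze: ΔL = 1.7×10⁻⁵ × 3.561 m × 204.2 = 1.2362×10⁻² m = 12.362 mm
ordinary glass: ΔL = 88.6×10⁻⁷ × 3.561 m × 204.2 = 6.4426×10⁻³ m = 6.4426 mm
difference = 12.362 − 6.4426 = 5.9194 mm

5.92 mm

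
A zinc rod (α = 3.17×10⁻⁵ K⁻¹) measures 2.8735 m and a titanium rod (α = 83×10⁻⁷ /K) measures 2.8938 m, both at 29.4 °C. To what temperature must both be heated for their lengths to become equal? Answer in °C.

L₁(1 + α₁ΔT) = L₂(1 + α₂ΔT) ⇒ ΔT = (L₂ − L₁)/(α₁L₁ − α₂L₂)
L₂ − L₁ = 2.8938 − 2.8735 = 2.03×10⁻² m
α₁L₁ − α₂L₂ = 3.17×10⁻⁵×2.8735 − 83×10⁻⁷×2.8938 = 6.707141×10⁻⁵ m/K
ΔT = 2.03×10⁻² / 6.707141×10⁻⁵ = 302.662 K
T = 29.4 + 302.662 = 332.062 °C

T = 332.1 °C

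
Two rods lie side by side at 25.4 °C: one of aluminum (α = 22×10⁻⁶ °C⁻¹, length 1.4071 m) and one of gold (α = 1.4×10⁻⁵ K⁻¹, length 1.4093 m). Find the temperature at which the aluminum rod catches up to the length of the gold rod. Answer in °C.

T = 221.4 °C

Equal length when α₁L₁ΔT − α₂L₂ΔT = L₂ − L₁ = 2.20×10⁻³ m
α₁L₁ = 3.09562×10⁻⁵, α₂L₂ = 1.97302×10⁻⁵ → Δ(αL) = 1.1226×10⁻⁵ m/K
ΔT = 2.20×10⁻³ / 1.1226×10⁻⁵ = 195.974 K, so T = 25.4 + 195.974 = 221.374 °C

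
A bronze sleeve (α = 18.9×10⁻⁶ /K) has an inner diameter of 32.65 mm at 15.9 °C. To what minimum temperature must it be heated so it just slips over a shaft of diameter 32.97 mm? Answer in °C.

T = 534 °C

Required Δd = 32.97 − 32.65 = 0.32 mm
Δd = αd₀ΔT ⇒ ΔT = Δd/(αd₀) = 0.32 / (18.9×10⁻⁶ × 32.65) = 518.57 K
T_min = 15.9 + 518.57 = 534.47 °C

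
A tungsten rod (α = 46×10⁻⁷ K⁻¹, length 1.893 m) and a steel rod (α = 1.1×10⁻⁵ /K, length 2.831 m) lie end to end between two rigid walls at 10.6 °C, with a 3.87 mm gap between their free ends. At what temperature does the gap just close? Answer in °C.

Gap closes when ΔL₁ + ΔL₂ = 3.87 mm = 3.87×10⁻³ m
(α₁L₁ + α₂L₂)ΔT = g
α₁L₁ + α₂L₂ = 46×10⁻⁷×1.893 + 1.1×10⁻⁵×2.831 = 3.98488×10⁻⁵ m/K
ΔT = 3.87×10⁻³ / 3.98488×10⁻⁵ = 97.12 K
T = 10.6 + 97.12 = 107.72 °C

T = 108 °C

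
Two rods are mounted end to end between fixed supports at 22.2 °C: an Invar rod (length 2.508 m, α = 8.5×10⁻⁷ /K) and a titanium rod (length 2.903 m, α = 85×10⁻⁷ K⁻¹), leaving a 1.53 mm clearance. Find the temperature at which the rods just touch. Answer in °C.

α₁L₁ = 2.1318×10⁻⁶ m/K, α₂L₂ = 2.46755×10⁻⁵ m/K → total 2.68073×10⁻⁵ m/K
ΔT = g/(α₁L₁+α₂L₂) = 1.53×10⁻³ / 2.68073×10⁻⁵ = 57.074 K
T = 22.2 + 57.074 = 79.274 °C

T = 79.3 °C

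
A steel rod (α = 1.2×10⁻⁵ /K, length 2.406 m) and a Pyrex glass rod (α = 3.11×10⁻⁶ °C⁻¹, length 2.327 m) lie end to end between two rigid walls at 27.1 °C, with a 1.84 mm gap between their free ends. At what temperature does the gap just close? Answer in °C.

Gap closes when ΔL₁ + ΔL₂ = 1.84 mm = 1.84×10⁻³ m
(α₁L₁ + α₂L₂)ΔT = g
α₁L₁ + α₂L₂ = 1.2×10⁻⁵×2.406 + 3.11×10⁻⁶×2.327 = 3.610897×10⁻⁵ m/K
ΔT = 1.84×10⁻³ / 3.610897×10⁻⁵ = 50.957 K
T = 27.1 + 50.957 = 78.057 °C

T = 78.1 °C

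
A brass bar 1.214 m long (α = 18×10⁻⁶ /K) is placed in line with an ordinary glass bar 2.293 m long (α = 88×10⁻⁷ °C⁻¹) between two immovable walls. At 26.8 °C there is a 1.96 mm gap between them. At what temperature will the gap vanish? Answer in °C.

T = 73.4 °C

α₁L₁ = 2.1852×10⁻⁵ m/K, α₂L₂ = 2.01784×10⁻⁵ m/K → total 4.20304×10⁻⁵ m/K
ΔT = g/(α₁L₁+α₂L₂) = 1.96×10⁻³ / 4.20304×10⁻⁵ = 46.633 K
T = 26.8 + 46.633 = 73.433 °C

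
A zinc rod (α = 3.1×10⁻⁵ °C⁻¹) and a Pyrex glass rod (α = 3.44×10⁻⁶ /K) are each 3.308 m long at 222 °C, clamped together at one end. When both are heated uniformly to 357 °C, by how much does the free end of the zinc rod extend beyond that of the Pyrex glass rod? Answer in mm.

12.3 mm

ΔT = 135 K
zinc: ΔL = 3.1×10⁻⁵ × 3.308 m × 135 = 1.3844×10⁻² m = 13.844 mm
Pyrex glass: ΔL = 3.44×10⁻⁶ × 3.308 m × 135 = 1.5362×10⁻³ m = 1.5362 mm
difference = 13.844 − 1.5362 = 12.3078 mm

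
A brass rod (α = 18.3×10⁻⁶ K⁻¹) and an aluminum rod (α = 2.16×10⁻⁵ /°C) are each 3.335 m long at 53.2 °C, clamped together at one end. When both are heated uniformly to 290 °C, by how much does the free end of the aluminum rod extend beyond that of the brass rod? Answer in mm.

ΔT = 236.8 K
brass: ΔL = 18.3×10⁻⁶ × 3.335 m × 236.8 = 1.4452×10⁻² m = 14.452 mm
aluminum: ΔL = 2.16×10⁻⁵ × 3.335 m × 236.8 = 1.7058×10⁻² m = 17.058 mm
difference = 17.058 − 14.452 = 2.606 mm

2.61 mm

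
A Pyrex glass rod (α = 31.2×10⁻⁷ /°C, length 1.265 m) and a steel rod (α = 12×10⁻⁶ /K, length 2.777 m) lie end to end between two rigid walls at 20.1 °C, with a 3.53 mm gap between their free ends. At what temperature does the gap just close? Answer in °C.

T = 115 °C

Gap closes when ΔL₁ + ΔL₂ = 3.53 mm = 3.53×10⁻³ m
(α₁L₁ + α₂L₂)ΔT = g
α₁L₁ + α₂L₂ = 31.2×10⁻⁷×1.265 + 12×10⁻⁶×2.777 = 3.72708×10⁻⁵ m/K
ΔT = 3.53×10⁻³ / 3.72708×10⁻⁵ = 94.71 K
T = 20.1 + 94.71 = 114.81 °C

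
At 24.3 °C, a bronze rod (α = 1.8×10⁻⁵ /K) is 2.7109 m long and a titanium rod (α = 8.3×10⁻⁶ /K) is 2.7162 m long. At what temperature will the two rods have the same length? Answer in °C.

T = 226.2 °C

L₁(1 + α₁ΔT) = L₂(1 + α₂ΔT) ⇒ ΔT = (L₂ − L₁)/(α₁L₁ − α₂L₂)
L₂ − L₁ = 2.7162 − 2.7109 = 5.30×10⁻³ m
α₁L₁ − α₂L₂ = 1.8×10⁻⁵×2.7109 − 8.3×10⁻⁶×2.7162 = 2.625174×10⁻⁵ m/K
ΔT = 5.30×10⁻³ / 2.625174×10⁻⁵ = 201.891 K
T = 24.3 + 201.891 = 226.191 °C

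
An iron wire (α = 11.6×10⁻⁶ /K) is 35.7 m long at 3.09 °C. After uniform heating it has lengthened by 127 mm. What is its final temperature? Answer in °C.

T = 310 °C

ΔL = αL₀ΔT ⇒ ΔT = ΔL / (αL₀)
ΔT = 127×10⁻³ m / (11.6×10⁻⁶ × 35.7 m) = 306.67 K
T = 3.09 + 306.67 = 309.76 °C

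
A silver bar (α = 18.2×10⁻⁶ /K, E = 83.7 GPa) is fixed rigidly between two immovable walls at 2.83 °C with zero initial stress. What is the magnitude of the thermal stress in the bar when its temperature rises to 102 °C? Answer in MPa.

Fully constrained: the free strain ε = αΔT is blocked, so σ = Eε = EαΔT.
|ΔT| = 99.17 K
σ = 83.7×10⁹ × 18.2×10⁻⁶ × 99.17 = 1.51×10⁸ Pa

σ = 151 MPa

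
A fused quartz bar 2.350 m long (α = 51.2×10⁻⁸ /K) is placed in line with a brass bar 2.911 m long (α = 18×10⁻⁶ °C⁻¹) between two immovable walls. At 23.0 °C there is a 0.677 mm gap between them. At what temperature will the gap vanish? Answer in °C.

T = 35.6 °C

Gap closes when ΔL₁ + ΔL₂ = 0.677 mm = 6.77×10⁻⁴ m
(α₁L₁ + α₂L₂)ΔT = g
α₁L₁ + α₂L₂ = 51.2×10⁻⁸×2.350 + 18×10⁻⁶×2.911 = 5.36012×10⁻⁵ m/K
ΔT = 6.77×10⁻⁴ / 5.36012×10⁻⁵ = 12.630 K
T = 23.0 + 12.630 = 35.630 °C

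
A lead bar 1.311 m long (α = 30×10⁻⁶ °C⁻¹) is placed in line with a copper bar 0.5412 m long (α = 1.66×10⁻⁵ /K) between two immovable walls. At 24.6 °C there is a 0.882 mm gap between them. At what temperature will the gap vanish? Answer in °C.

T = 42.9 °C

α₁L₁ = 3.933×10⁻⁵ m/K, α₂L₂ = 8.98392×10⁻⁶ m/K → total 4.831392×10⁻⁵ m/K
ΔT = g/(α₁L₁+α₂L₂) = 8.82×10⁻⁴ / 4.831392×10⁻⁵ = 18.256 K
T = 24.6 + 18.256 = 42.856 °C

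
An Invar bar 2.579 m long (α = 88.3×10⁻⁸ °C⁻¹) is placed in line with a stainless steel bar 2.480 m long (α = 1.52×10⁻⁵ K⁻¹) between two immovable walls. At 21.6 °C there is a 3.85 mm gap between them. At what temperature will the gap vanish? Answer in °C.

Gap closes when ΔL₁ + ΔL₂ = 3.85 mm = 3.85×10⁻³ m
(α₁L₁ + α₂L₂)ΔT = g
α₁L₁ + α₂L₂ = 88.3×10⁻⁸×2.579 + 1.52×10⁻⁵×2.480 = 3.9973257×10⁻⁵ m/K
ΔT = 3.85×10⁻³ / 3.9973257×10⁻⁵ = 96.31 K
T = 21.6 + 96.31 = 117.91 °C

T = 118 °C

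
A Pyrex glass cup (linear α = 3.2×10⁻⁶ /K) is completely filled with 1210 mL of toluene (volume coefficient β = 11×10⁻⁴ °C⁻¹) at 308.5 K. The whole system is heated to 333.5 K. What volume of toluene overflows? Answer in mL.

The cup also expands: β_container ≈ 3α = 9.6×10⁻⁶ /K
Net overflow = V₀(β_liq − 3α_cont)ΔT
β − 3α = 1.10×10⁻³ − 9.6×10⁻⁶ = 1.0904×10⁻³ /K; ΔT = 25.0 K
ΔV = 1210 × 1.0904×10⁻³ × 25.0 = 33.0 mL

33.0 mL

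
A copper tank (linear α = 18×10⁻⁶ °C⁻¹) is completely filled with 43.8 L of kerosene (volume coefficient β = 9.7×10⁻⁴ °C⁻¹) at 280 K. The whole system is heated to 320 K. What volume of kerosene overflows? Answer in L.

The tank also expands: β_container ≈ 3α = 5.4×10⁻⁵ /K
Net overflow = V₀(β_liq − 3α_cont)ΔT
β − 3α = 9.70×10⁻⁴ − 5.4×10⁻⁵ = 9.16×10⁻⁴ /K; ΔT = 40 K
ΔV = 43.8 × 9.16×10⁻⁴ × 40 = 1.60 L

1.60 L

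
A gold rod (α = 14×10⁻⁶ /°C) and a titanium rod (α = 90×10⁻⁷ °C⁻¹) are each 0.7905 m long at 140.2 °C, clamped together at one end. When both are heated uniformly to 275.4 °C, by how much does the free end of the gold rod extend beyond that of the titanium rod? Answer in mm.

ΔT = 135.2 K
gold: ΔL = 14×10⁻⁶ × 0.7905 m × 135.2 = 1.4963×10⁻³ m = 1.4963 mm
titanium: ΔL = 90×10⁻⁷ × 0.7905 m × 135.2 = 9.6188×10⁻⁴ m = 0.96188 mm
difference = 1.4963 − 0.96188 = 0.53442 mm

0.534 mm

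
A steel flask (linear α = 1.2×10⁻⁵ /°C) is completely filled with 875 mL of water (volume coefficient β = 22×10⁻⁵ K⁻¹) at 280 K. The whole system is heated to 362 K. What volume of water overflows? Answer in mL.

13.2 mL

The flask also expands: β_container ≈ 3α = 3.6×10⁻⁵ /K
Net overflow = V₀(β_liq − 3α_cont)ΔT
β − 3α = 2.20×10⁻⁴ − 3.6×10⁻⁵ = 1.84×10⁻⁴ /K; ΔT = 82 K
ΔV = 875 × 1.84×10⁻⁴ × 82 = 13.2 mL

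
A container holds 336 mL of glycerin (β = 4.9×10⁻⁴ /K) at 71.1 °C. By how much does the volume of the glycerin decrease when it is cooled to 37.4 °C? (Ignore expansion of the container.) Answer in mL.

ΔV = 5.55 mL

|ΔT| = |37.4 − 71.1| = 33.7 K
ΔV = βV₀ΔT = (4.9×10⁻⁴)(336)(33.7) = 5.55 mL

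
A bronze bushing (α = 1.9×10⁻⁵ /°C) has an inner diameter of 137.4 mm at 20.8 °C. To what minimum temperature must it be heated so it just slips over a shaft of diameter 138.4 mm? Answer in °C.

T = 404 °C

Required Δd = 138.4 − 137.4 = 1.0 mm
Δd = αd₀ΔT ⇒ ΔT = Δd/(αd₀) = 1.0 / (1.9×10⁻⁵ × 137.4) = 383.05 K
T_min = 20.8 + 383.05 = 403.85 °C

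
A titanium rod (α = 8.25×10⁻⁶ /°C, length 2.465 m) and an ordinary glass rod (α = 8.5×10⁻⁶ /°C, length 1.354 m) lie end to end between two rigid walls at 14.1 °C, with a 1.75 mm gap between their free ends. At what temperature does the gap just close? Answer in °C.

α₁L₁ = 2.033625×10⁻⁵ m/K, α₂L₂ = 1.1509×10⁻⁵ m/K → total 3.184525×10⁻⁵ m/K
ΔT = g/(α₁L₁+α₂L₂) = 1.75×10⁻³ / 3.184525×10⁻⁵ = 54.953 K
T = 14.1 + 54.953 = 69.053 °C

T = 69.1 °C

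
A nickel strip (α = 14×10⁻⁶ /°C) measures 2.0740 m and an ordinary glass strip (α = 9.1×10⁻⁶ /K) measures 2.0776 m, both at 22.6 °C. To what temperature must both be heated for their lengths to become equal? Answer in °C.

Equal length when α₁L₁ΔT − α₂L₂ΔT = L₂ − L₁ = 3.60×10⁻³ m
α₁L₁ = 2.9036×10⁻⁵, α₂L₂ = 1.890616×10⁻⁵ → Δ(αL) = 1.012984×10⁻⁵ m/K
ΔT = 3.60×10⁻³ / 1.012984×10⁻⁵ = 355.386 K, so T = 22.6 + 355.386 = 377.986 °C

T = 378.0 °C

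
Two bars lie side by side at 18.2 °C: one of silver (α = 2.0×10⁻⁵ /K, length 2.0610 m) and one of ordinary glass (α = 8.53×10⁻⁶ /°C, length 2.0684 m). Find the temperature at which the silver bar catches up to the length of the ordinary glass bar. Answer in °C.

L₁(1 + α₁ΔT) = L₂(1 + α₂ΔT) ⇒ ΔT = (L₂ − L₁)/(α₁L₁ − α₂L₂)
L₂ − L₁ = 2.0684 − 2.0610 = 7.40×10⁻³ m
α₁L₁ − α₂L₂ = 2.0×10⁻⁵×2.0610 − 8.53×10⁻⁶×2.0684 = 2.3576548×10⁻⁵ m/K
ΔT = 7.40×10⁻³ / 2.3576548×10⁻⁵ = 313.871 K
T = 18.2 + 313.871 = 332.071 °C

T = 332.1 °C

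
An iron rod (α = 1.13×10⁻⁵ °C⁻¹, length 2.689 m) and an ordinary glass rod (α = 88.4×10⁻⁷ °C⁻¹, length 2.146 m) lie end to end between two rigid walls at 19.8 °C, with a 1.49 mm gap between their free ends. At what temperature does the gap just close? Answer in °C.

T = 50.0 °C

Gap closes when ΔL₁ + ΔL₂ = 1.49 mm = 1.49×10⁻³ m
(α₁L₁ + α₂L₂)ΔT = g
α₁L₁ + α₂L₂ = 1.13×10⁻⁵×2.689 + 88.4×10⁻⁷×2.146 = 4.935634×10⁻⁵ m/K
ΔT = 1.49×10⁻³ / 4.935634×10⁻⁵ = 30.189 K
T = 19.8 + 30.189 = 49.989 °C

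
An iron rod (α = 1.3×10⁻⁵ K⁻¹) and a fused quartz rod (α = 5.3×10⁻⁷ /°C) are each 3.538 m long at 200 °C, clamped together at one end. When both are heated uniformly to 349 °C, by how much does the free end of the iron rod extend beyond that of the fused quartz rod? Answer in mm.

6.57 mm

ΔT = 149 K
iron: ΔL = 1.3×10⁻⁵ × 3.538 m × 149 = 6.8531×10⁻³ m = 6.8531 mm
fused quartz: ΔL = 5.3×10⁻⁷ × 3.538 m × 149 = 2.7940×10⁻⁴ m = 0.27940 mm
difference = 6.8531 − 0.27940 = 6.5737 mm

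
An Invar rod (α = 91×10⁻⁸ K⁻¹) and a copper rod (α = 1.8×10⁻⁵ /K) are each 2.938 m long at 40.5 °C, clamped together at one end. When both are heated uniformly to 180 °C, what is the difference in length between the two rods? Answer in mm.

7.00 mm

ΔT = 139.5 K
Invar: ΔL = 91×10⁻⁸ × 2.938 m × 139.5 = 3.7296×10⁻⁴ m = 0.37296 mm
copper: ΔL = 1.8×10⁻⁵ × 2.938 m × 139.5 = 7.3773×10⁻³ m = 7.3773 mm
difference = 7.3773 − 0.37296 = 7.00434 mm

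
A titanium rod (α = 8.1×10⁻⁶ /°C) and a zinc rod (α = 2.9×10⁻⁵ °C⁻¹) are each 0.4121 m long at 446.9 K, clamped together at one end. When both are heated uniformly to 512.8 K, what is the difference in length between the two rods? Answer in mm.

0.568 mm

ΔT = 65.9 K
titanium: ΔL = 8.1×10⁻⁶ × 0.4121 m × 65.9 = 2.1997×10⁻⁴ m = 0.21997 mm
zinc: ΔL = 2.9×10⁻⁵ × 0.4121 m × 65.9 = 7.8756×10⁻⁴ m = 0.78756 mm
difference = 0.78756 − 0.21997 = 0.56759 mm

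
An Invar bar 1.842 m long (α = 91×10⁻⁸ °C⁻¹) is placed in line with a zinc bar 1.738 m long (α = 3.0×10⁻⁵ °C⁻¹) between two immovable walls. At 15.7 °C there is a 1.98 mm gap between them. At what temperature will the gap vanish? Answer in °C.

α₁L₁ = 1.67622×10⁻⁶ m/K, α₂L₂ = 5.214×10⁻⁵ m/K → total 5.381622×10⁻⁵ m/K
ΔT = g/(α₁L₁+α₂L₂) = 1.98×10⁻³ / 5.381622×10⁻⁵ = 36.792 K
T = 15.7 + 36.792 = 52.492 °C

T = 52.5 °C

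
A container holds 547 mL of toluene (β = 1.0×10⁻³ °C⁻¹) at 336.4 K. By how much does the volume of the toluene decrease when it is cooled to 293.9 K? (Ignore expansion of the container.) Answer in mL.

|ΔT| = |293.9 − 336.4| = 42.5 K
ΔV = βV₀ΔT = (1.0×10⁻³)(547)(42.5) = 23.2 mL

ΔV = 23.2 mL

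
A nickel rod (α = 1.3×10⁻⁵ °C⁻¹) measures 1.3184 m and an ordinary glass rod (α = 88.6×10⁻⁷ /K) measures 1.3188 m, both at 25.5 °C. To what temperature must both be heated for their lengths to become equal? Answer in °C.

T = 98.83 °C

L₁(1 + α₁ΔT) = L₂(1 + α₂ΔT) ⇒ ΔT = (L₂ − L₁)/(α₁L₁ − α₂L₂)
L₂ − L₁ = 1.3188 − 1.3184 = 4.00×10⁻⁴ m
α₁L₁ − α₂L₂ = 1.3×10⁻⁵×1.3184 − 88.6×10⁻⁷×1.3188 = 5.454632×10⁻⁶ m/K
ΔT = 4.00×10⁻⁴ / 5.454632×10⁻⁶ = 73.3322 K
T = 25.5 + 73.3322 = 98.8322 °C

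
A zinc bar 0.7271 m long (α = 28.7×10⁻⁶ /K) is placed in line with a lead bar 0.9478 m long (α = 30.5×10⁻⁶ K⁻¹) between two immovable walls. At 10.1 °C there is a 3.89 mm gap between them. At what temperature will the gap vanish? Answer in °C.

T = 88.3 °C

Gap closes when ΔL₁ + ΔL₂ = 3.89 mm = 3.89×10⁻³ m
(α₁L₁ + α₂L₂)ΔT = g
α₁L₁ + α₂L₂ = 28.7×10⁻⁶×0.7271 + 30.5×10⁻⁶×0.9478 = 4.977567×10⁻⁵ m/K
ΔT = 3.89×10⁻³ / 4.977567×10⁻⁵ = 78.151 K
T = 10.1 + 78.151 = 88.251 °C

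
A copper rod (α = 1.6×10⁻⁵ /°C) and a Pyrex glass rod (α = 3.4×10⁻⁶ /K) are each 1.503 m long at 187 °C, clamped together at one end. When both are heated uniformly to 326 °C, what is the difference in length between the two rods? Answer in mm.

ΔT = 139 K
copper: ΔL = 1.6×10⁻⁵ × 1.503 m × 139 = 3.3427×10⁻³ m = 3.3427 mm
Pyrex glass: ΔL = 3.4×10⁻⁶ × 1.503 m × 139 = 7.1032×10⁻⁴ m = 0.71032 mm
difference = 3.3427 − 0.71032 = 2.63238 mm

2.63 mm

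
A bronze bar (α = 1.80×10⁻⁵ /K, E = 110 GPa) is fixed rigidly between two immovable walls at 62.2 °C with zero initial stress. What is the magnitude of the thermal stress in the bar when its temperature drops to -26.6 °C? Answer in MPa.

σ = 176 MPa

Fully constrained: the free strain ε = αΔT is blocked, so σ = Eε = EαΔT.
|ΔT| = 88.8 K
σ = 110×10⁹ × 1.80×10⁻⁵ × 88.8 = 1.76×10⁸ Pa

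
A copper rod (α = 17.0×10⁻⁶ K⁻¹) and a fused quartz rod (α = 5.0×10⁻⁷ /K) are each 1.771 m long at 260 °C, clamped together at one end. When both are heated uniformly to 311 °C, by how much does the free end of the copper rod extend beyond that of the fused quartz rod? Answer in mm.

ΔT = 51 K
copper: ΔL = 17.0×10⁻⁶ × 1.771 m × 51 = 1.5355×10⁻³ m = 1.5355 mm
fused quartz: ΔL = 5.0×10⁻⁷ × 1.771 m × 51 = 4.5160×10⁻⁵ m = 0.045160 mm
difference = 1.5355 − 0.045160 = 1.49034 mm

1.49 mm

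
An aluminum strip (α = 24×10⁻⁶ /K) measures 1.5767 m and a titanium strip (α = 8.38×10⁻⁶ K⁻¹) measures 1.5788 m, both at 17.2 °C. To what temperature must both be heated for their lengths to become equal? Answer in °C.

Equal length when α₁L₁ΔT − α₂L₂ΔT = L₂ − L₁ = 2.10×10⁻³ m
α₁L₁ = 3.78408×10⁻⁵, α₂L₂ = 1.3230344×10⁻⁵ → Δ(αL) = 2.4610456×10⁻⁵ m/K
ΔT = 2.10×10⁻³ / 2.4610456×10⁻⁵ = 85.330 K, so T = 17.2 + 85.330 = 102.530 °C

T = 102.5 °C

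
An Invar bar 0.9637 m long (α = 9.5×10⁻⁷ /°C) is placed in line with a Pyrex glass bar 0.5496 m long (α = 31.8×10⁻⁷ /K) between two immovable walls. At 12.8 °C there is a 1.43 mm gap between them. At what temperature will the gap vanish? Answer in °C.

Gap closes when ΔL₁ + ΔL₂ = 1.43 mm = 1.43×10⁻³ m
(α₁L₁ + α₂L₂)ΔT = g
α₁L₁ + α₂L₂ = 9.5×10⁻⁷×0.9637 + 31.8×10⁻⁷×0.5496 = 2.663243×10⁻⁶ m/K
ΔT = 1.43×10⁻³ / 2.663243×10⁻⁶ = 536.94 K
T = 12.8 + 536.94 = 549.74 °C

T = 550 °C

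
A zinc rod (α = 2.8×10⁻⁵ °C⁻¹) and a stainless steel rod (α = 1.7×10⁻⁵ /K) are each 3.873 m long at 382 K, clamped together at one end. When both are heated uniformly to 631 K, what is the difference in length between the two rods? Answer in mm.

ΔT = 249 K
zinc: ΔL = 2.8×10⁻⁵ × 3.873 m × 249 = 2.7003×10⁻² m = 27.003 mm
stainless steel: ΔL = 1.7×10⁻⁵ × 3.873 m × 249 = 1.6394×10⁻² m = 16.394 mm
difference = 27.003 − 16.394 = 10.609 mm

10.6 mm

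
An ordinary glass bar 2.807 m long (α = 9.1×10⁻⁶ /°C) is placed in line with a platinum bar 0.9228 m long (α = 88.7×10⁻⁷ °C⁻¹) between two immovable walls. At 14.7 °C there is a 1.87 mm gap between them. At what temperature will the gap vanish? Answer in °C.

T = 70.1 °C

α₁L₁ = 2.55437×10⁻⁵ m/K, α₂L₂ = 8.185236×10⁻⁶ m/K → total 3.3728936×10⁻⁵ m/K
ΔT = g/(α₁L₁+α₂L₂) = 1.87×10⁻³ / 3.3728936×10⁻⁵ = 55.442 K
T = 14.7 + 55.442 = 70.142 °C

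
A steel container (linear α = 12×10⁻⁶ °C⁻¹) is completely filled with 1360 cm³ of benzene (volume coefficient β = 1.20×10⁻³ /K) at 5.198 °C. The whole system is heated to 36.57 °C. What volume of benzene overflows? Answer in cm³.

49.7 cm³

The container also expands: β_container ≈ 3α = 3.6×10⁻⁵ /K
Net overflow = V₀(β_liq − 3α_cont)ΔT
β − 3α = 1.20×10⁻³ − 3.6×10⁻⁵ = 1.164×10⁻³ /K; ΔT = 31.372 K
ΔV = 1360 × 1.164×10⁻³ × 31.372 = 49.7 cm³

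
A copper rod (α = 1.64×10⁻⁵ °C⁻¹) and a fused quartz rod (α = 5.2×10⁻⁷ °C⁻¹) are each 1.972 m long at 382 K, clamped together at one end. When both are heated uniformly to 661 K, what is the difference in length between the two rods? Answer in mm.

ΔT = 279 K
copper: ΔL = 1.64×10⁻⁵ × 1.972 m × 279 = 9.0231×10⁻³ m = 9.0231 mm
fused quartz: ΔL = 5.2×10⁻⁷ × 1.972 m × 279 = 2.8610×10⁻⁴ m = 0.28610 mm
difference = 9.0231 − 0.28610 = 8.7370 mm

8.74 mm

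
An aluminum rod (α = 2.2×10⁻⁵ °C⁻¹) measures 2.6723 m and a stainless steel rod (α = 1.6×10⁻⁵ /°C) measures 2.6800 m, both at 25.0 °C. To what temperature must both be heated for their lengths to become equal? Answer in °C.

T = 509.0 °C

L₁(1 + α₁ΔT) = L₂(1 + α₂ΔT) ⇒ ΔT = (L₂ − L₁)/(α₁L₁ − α₂L₂)
L₂ − L₁ = 2.6800 − 2.6723 = 7.70×10⁻³ m
α₁L₁ − α₂L₂ = 2.2×10⁻⁵×2.6723 − 1.6×10⁻⁵×2.6800 = 1.59106×10⁻⁵ m/K
ΔT = 7.70×10⁻³ / 1.59106×10⁻⁵ = 483.954 K
T = 25.0 + 483.954 = 508.954 °C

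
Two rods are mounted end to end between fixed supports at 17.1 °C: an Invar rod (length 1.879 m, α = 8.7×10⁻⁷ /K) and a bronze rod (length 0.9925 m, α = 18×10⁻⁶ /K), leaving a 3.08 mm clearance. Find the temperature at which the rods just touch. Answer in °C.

α₁L₁ = 1.63473×10⁻⁶ m/K, α₂L₂ = 1.7865×10⁻⁵ m/K → total 1.949973×10⁻⁵ m/K
ΔT = g/(α₁L₁+α₂L₂) = 3.08×10⁻³ / 1.949973×10⁻⁵ = 157.95 K
T = 17.1 + 157.95 = 175.05 °C

T = 175 °C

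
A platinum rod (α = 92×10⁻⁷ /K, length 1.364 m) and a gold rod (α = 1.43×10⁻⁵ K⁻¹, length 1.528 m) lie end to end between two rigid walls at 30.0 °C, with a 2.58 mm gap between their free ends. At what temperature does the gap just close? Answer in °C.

T = 105 °C

α₁L₁ = 1.25488×10⁻⁵ m/K, α₂L₂ = 2.18504×10⁻⁵ m/K → total 3.43992×10⁻⁵ m/K
ΔT = g/(α₁L₁+α₂L₂) = 2.58×10⁻³ / 3.43992×10⁻⁵ = 75.00 K
T = 30.0 + 75.00 = 105.00 °C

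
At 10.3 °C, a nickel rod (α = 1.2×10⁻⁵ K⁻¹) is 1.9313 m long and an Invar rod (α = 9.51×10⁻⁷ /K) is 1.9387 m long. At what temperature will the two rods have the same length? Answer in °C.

T = 357.2 °C

Equal length when α₁L₁ΔT − α₂L₂ΔT = L₂ − L₁ = 7.40×10⁻³ m
α₁L₁ = 2.31756×10⁻⁵, α₂L₂ = 1.8437037×10⁻⁶ → Δ(αL) = 2.13318963×10⁻⁵ m/K
ΔT = 7.40×10⁻³ / 2.13318963×10⁻⁵ = 346.898 K, so T = 10.3 + 346.898 = 357.198 °C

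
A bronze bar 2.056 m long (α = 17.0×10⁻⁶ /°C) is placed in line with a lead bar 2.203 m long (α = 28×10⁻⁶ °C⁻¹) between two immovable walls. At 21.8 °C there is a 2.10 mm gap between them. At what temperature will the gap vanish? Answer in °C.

α₁L₁ = 3.4952×10⁻⁵ m/K, α₂L₂ = 6.1684×10⁻⁵ m/K → total 9.6636×10⁻⁵ m/K
ΔT = g/(α₁L₁+α₂L₂) = 2.10×10⁻³ / 9.6636×10⁻⁵ = 21.731 K
T = 21.8 + 21.731 = 43.531 °C

T = 43.5 °C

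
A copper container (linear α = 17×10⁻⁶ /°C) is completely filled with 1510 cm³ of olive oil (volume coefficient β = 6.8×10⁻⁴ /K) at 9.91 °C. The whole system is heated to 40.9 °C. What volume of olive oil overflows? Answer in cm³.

The container also expands: β_container ≈ 3α = 5.1×10⁻⁵ /K
Net overflow = V₀(β_liq − 3α_cont)ΔT
β − 3α = 6.80×10⁻⁴ − 5.1×10⁻⁵ = 6.29×10⁻⁴ /K; ΔT = 30.99 K
ΔV = 1510 × 6.29×10⁻⁴ × 30.99 = 29.4 cm³

29.4 cm³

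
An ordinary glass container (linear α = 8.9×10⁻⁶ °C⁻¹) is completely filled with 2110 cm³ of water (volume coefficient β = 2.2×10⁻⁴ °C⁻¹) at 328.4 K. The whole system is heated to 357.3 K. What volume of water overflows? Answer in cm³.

11.8 cm³

The container also expands: β_container ≈ 3α = 2.67×10⁻⁵ /K
Net overflow = V₀(β_liq − 3α_cont)ΔT
β − 3α = 2.20×10⁻⁴ − 2.67×10⁻⁵ = 1.933×10⁻⁴ /K; ΔT = 28.9 K
ΔV = 2110 × 1.933×10⁻⁴ × 28.9 = 11.8 cm³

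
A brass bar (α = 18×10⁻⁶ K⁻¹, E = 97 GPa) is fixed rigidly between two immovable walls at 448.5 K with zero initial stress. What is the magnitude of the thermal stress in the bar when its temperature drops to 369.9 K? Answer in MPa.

σ = 137 MPa

Fully constrained: the free strain ε = αΔT is blocked, so σ = Eε = EαΔT.
|ΔT| = 78.6 K
σ = 97.0×10⁹ × 18×10⁻⁶ × 78.6 = 1.37×10⁸ Pa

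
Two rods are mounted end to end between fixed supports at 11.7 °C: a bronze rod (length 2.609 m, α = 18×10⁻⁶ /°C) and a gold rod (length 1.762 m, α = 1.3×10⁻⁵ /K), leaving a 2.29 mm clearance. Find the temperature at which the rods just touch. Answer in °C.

Gap closes when ΔL₁ + ΔL₂ = 2.29 mm = 2.29×10⁻³ m
(α₁L₁ + α₂L₂)ΔT = g
α₁L₁ + α₂L₂ = 18×10⁻⁶×2.609 + 1.3×10⁻⁵×1.762 = 6.9868×10⁻⁵ m/K
ΔT = 2.29×10⁻³ / 6.9868×10⁻⁵ = 32.776 K
T = 11.7 + 32.776 = 44.476 °C

T = 44.5 °C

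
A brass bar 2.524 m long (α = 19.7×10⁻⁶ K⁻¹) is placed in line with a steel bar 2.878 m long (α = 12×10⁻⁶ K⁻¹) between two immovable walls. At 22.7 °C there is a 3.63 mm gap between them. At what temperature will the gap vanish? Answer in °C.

α₁L₁ = 4.97228×10⁻⁵ m/K, α₂L₂ = 3.4536×10⁻⁵ m/K → total 8.42588×10⁻⁵ m/K
ΔT = g/(α₁L₁+α₂L₂) = 3.63×10⁻³ / 8.42588×10⁻⁵ = 43.082 K
T = 22.7 + 43.082 = 65.782 °C

T = 65.8 °C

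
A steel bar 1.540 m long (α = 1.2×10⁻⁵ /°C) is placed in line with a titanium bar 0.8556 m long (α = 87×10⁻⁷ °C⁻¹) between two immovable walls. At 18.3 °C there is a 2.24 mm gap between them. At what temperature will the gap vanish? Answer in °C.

α₁L₁ = 1.848×10⁻⁵ m/K, α₂L₂ = 7.44372×10⁻⁶ m/K → total 2.592372×10⁻⁵ m/K
ΔT = g/(α₁L₁+α₂L₂) = 2.24×10⁻³ / 2.592372×10⁻⁵ = 86.41 K
T = 18.3 + 86.41 = 104.71 °C

T = 105 °C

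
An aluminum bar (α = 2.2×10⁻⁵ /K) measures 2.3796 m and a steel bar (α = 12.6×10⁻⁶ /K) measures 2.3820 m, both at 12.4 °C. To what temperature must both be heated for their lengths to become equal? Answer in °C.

Equal length when α₁L₁ΔT − α₂L₂ΔT = L₂ − L₁ = 2.40×10⁻³ m
α₁L₁ = 5.23512×10⁻⁵, α₂L₂ = 3.00132×10⁻⁵ → Δ(αL) = 2.2338×10⁻⁵ m/K
ΔT = 2.40×10⁻³ / 2.2338×10⁻⁵ = 107.440 K, so T = 12.4 + 107.440 = 119.840 °C

T = 119.8 °C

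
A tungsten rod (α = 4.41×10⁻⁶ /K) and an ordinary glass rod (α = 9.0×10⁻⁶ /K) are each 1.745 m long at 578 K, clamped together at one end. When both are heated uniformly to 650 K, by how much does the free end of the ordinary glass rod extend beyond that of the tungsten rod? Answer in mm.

0.577 mm

ΔT = 72 K
tungsten: ΔL = 4.41×10⁻⁶ × 1.745 m × 72 = 5.5407×10⁻⁴ m = 0.55407 mm
ordinary glass: ΔL = 9.0×10⁻⁶ × 1.745 m × 72 = 1.1308×10⁻³ m = 1.1308 mm
difference = 1.1308 − 0.55407 = 0.57673 mm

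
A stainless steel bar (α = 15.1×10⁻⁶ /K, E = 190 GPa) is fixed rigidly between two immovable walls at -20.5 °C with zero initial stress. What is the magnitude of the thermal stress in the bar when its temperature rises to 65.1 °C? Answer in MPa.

Fully constrained: the free strain ε = αΔT is blocked, so σ = Eε = EαΔT.
|ΔT| = 85.6 K
σ = 190×10⁹ × 15.1×10⁻⁶ × 85.6 = 2.46×10⁸ Pa

σ = 246 MPa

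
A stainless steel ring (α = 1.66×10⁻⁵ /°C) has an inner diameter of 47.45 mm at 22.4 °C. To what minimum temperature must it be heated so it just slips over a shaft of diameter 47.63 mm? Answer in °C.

T = 251 °C

Required Δd = 47.63 − 47.45 = 0.18 mm
Δd = αd₀ΔT ⇒ ΔT = Δd/(αd₀) = 0.18 / (1.66×10⁻⁵ × 47.45) = 228.52 K
T_min = 22.4 + 228.52 = 250.92 °C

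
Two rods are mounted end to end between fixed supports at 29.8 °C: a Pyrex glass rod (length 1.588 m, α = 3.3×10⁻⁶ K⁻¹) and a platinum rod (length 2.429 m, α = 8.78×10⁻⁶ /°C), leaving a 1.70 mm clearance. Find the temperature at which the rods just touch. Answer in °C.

T = 93.8 °C

α₁L₁ = 5.2404×10⁻⁶ m/K, α₂L₂ = 2.132662×10⁻⁵ m/K → total 2.656702×10⁻⁵ m/K
ΔT = g/(α₁L₁+α₂L₂) = 1.70×10⁻³ / 2.656702×10⁻⁵ = 63.989 K
T = 29.8 + 63.989 = 93.789 °C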